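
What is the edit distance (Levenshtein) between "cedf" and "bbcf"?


Computing edit distance: "cedf" -> "bbcf"
DP table:
           b    b    c    f
      0    1    2    3    4
  c   1    1    2    2    3
  e   2    2    2    3    3
  d   3    3    3    3    4
  f   4    4    4    4    3
Edit distance = dp[4][4] = 3

3


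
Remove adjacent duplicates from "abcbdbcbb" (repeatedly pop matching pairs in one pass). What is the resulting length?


Input: abcbdbcbb
Stack-based adjacent duplicate removal:
  Read 'a': push. Stack: a
  Read 'b': push. Stack: ab
  Read 'c': push. Stack: abc
  Read 'b': push. Stack: abcb
  Read 'd': push. Stack: abcbd
  Read 'b': push. Stack: abcbdb
  Read 'c': push. Stack: abcbdbc
  Read 'b': push. Stack: abcbdbcb
  Read 'b': matches stack top 'b' => pop. Stack: abcbdbc
Final stack: "abcbdbc" (length 7)

7


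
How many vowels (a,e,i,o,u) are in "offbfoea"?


Input: offbfoea
Checking each character:
  'o' at position 0: vowel (running total: 1)
  'f' at position 1: consonant
  'f' at position 2: consonant
  'b' at position 3: consonant
  'f' at position 4: consonant
  'o' at position 5: vowel (running total: 2)
  'e' at position 6: vowel (running total: 3)
  'a' at position 7: vowel (running total: 4)
Total vowels: 4

4


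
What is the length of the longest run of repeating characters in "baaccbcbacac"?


Input: "baaccbcbacac"
Scanning for longest run:
  Position 1 ('a'): new char, reset run to 1
  Position 2 ('a'): continues run of 'a', length=2
  Position 3 ('c'): new char, reset run to 1
  Position 4 ('c'): continues run of 'c', length=2
  Position 5 ('b'): new char, reset run to 1
  Position 6 ('c'): new char, reset run to 1
  Position 7 ('b'): new char, reset run to 1
  Position 8 ('a'): new char, reset run to 1
  Position 9 ('c'): new char, reset run to 1
  Position 10 ('a'): new char, reset run to 1
  Position 11 ('c'): new char, reset run to 1
Longest run: 'a' with length 2

2


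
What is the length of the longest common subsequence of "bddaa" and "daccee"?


LCS of "bddaa" and "daccee"
DP table:
           d    a    c    c    e    e
      0    0    0    0    0    0    0
  b   0    0    0    0    0    0    0
  d   0    1    1    1    1    1    1
  d   0    1    1    1    1    1    1
  a   0    1    2    2    2    2    2
  a   0    1    2    2    2    2    2
LCS length = dp[5][6] = 2

2


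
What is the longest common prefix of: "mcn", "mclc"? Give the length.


Words: mcn, mclc
  Position 0: all 'm' => match
  Position 1: all 'c' => match
  Position 2: ('n', 'l') => mismatch, stop
LCP = "mc" (length 2)

2


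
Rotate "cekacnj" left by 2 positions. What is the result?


Input: "cekacnj", rotate left by 2
First 2 characters: "ce"
Remaining characters: "kacnj"
Concatenate remaining + first: "kacnj" + "ce" = "kacnjce"

kacnjce


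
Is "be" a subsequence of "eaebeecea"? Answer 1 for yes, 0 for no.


Check if "be" is a subsequence of "eaebeecea"
Greedy scan:
  Position 0 ('e'): no match needed
  Position 1 ('a'): no match needed
  Position 2 ('e'): no match needed
  Position 3 ('b'): matches sub[0] = 'b'
  Position 4 ('e'): matches sub[1] = 'e'
  Position 5 ('e'): no match needed
  Position 6 ('c'): no match needed
  Position 7 ('e'): no match needed
  Position 8 ('a'): no match needed
All 2 characters matched => is a subsequence

1


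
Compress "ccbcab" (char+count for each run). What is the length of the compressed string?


Input: ccbcab
Runs:
  'c' x 2 => "c2"
  'b' x 1 => "b1"
  'c' x 1 => "c1"
  'a' x 1 => "a1"
  'b' x 1 => "b1"
Compressed: "c2b1c1a1b1"
Compressed length: 10

10


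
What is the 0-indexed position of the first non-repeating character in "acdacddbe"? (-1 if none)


Input: acdacddbe
Character frequencies:
  'a': 2
  'b': 1
  'c': 2
  'd': 3
  'e': 1
Scanning left to right for freq == 1:
  Position 0 ('a'): freq=2, skip
  Position 1 ('c'): freq=2, skip
  Position 2 ('d'): freq=3, skip
  Position 3 ('a'): freq=2, skip
  Position 4 ('c'): freq=2, skip
  Position 5 ('d'): freq=3, skip
  Position 6 ('d'): freq=3, skip
  Position 7 ('b'): unique! => answer = 7

7


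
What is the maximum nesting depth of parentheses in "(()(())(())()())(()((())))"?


Input: "(()(())(())()())(()((())))"
Tracking depth:
  Position 0 '(': depth becomes 1
  Position 1 '(': depth becomes 2
  Position 2 ')': depth becomes 1
  Position 3 '(': depth becomes 2
  Position 4 '(': depth becomes 3
  Position 5 ')': depth becomes 2
  Position 6 ')': depth becomes 1
  Position 7 '(': depth becomes 2
  Position 8 '(': depth becomes 3
  Position 9 ')': depth becomes 2
  Position 10 ')': depth becomes 1
  Position 11 '(': depth becomes 2
  Position 12 ')': depth becomes 1
  Position 13 '(': depth becomes 2
  Position 14 ')': depth becomes 1
  Position 15 ')': depth becomes 0
  Position 16 '(': depth becomes 1
  Position 17 '(': depth becomes 2
  Position 18 ')': depth becomes 1
  Position 19 '(': depth becomes 2
  Position 20 '(': depth becomes 3
  Position 21 '(': depth becomes 4
  Position 22 ')': depth becomes 3
  Position 23 ')': depth becomes 2
  Position 24 ')': depth becomes 1
  Position 25 ')': depth becomes 0
Maximum depth reached: 4

4


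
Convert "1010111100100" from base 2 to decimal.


Input: "1010111100100" in base 2
Positional expansion:
  Digit '1' (value 1) x 2^12 = 4096
  Digit '0' (value 0) x 2^11 = 0
  Digit '1' (value 1) x 2^10 = 1024
  Digit '0' (value 0) x 2^9 = 0
  Digit '1' (value 1) x 2^8 = 256
  Digit '1' (value 1) x 2^7 = 128
  Digit '1' (value 1) x 2^6 = 64
  Digit '1' (value 1) x 2^5 = 32
  Digit '0' (value 0) x 2^4 = 0
  Digit '0' (value 0) x 2^3 = 0
  Digit '1' (value 1) x 2^2 = 4
  Digit '0' (value 0) x 2^1 = 0
  Digit '0' (value 0) x 2^0 = 0
Sum = 5604

5604


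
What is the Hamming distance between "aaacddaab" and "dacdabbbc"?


Comparing "aaacddaab" and "dacdabbbc" position by position:
  Position 0: 'a' vs 'd' => differ
  Position 1: 'a' vs 'a' => same
  Position 2: 'a' vs 'c' => differ
  Position 3: 'c' vs 'd' => differ
  Position 4: 'd' vs 'a' => differ
  Position 5: 'd' vs 'b' => differ
  Position 6: 'a' vs 'b' => differ
  Position 7: 'a' vs 'b' => differ
  Position 8: 'b' vs 'c' => differ
Total differences (Hamming distance): 8

8


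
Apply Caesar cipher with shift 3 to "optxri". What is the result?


Caesar cipher: shift "optxri" by 3
  'o' (pos 14) + 3 = pos 17 = 'r'
  'p' (pos 15) + 3 = pos 18 = 's'
  't' (pos 19) + 3 = pos 22 = 'w'
  'x' (pos 23) + 3 = pos 0 = 'a'
  'r' (pos 17) + 3 = pos 20 = 'u'
  'i' (pos 8) + 3 = pos 11 = 'l'
Result: rswaul

rswaul


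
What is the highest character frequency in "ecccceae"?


Input: ecccceae
Character counts:
  'a': 1
  'c': 4
  'e': 3
Maximum frequency: 4

4


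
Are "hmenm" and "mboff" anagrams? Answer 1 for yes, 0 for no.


Strings: "hmenm", "mboff"
Sorted first:  ehmmn
Sorted second: bffmo
Differ at position 0: 'e' vs 'b' => not anagrams

0


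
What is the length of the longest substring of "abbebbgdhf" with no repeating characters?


Input: "abbebbgdhf"
Sliding window (track last position of each char):
  Position 0 ('a'): window [0,0] length 1 -- new best
  Position 1 ('b'): window [0,1] length 2 -- new best
  Position 2 ('b'): repeat (last at 1), move window start to 2
  Position 2 ('b'): window [2,2] length 1
  Position 3 ('e'): window [2,3] length 2
  Position 4 ('b'): repeat (last at 2), move window start to 3
  Position 4 ('b'): window [3,4] length 2
  Position 5 ('b'): repeat (last at 4), move window start to 5
  Position 5 ('b'): window [5,5] length 1
  Position 6 ('g'): window [5,6] length 2
  Position 7 ('d'): window [5,7] length 3 -- new best
  Position 8 ('h'): window [5,8] length 4 -- new best
  Position 9 ('f'): window [5,9] length 5 -- new best
Longest substring with no repeats: "bgdhf" with length 5

5


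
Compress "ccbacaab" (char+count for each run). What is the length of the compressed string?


Input: ccbacaab
Runs:
  'c' x 2 => "c2"
  'b' x 1 => "b1"
  'a' x 1 => "a1"
  'c' x 1 => "c1"
  'a' x 2 => "a2"
  'b' x 1 => "b1"
Compressed: "c2b1a1c1a2b1"
Compressed length: 12

12


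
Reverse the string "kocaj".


Input: kocaj
Reading characters right to left:
  Position 4: 'j'
  Position 3: 'a'
  Position 2: 'c'
  Position 1: 'o'
  Position 0: 'k'
Reversed: jacok

jacok


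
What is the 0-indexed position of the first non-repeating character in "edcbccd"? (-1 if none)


Input: edcbccd
Character frequencies:
  'b': 1
  'c': 3
  'd': 2
  'e': 1
Scanning left to right for freq == 1:
  Position 0 ('e'): unique! => answer = 0

0


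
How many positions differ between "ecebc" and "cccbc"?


Comparing "ecebc" and "cccbc" position by position:
  Position 0: 'e' vs 'c' => DIFFER
  Position 1: 'c' vs 'c' => same
  Position 2: 'e' vs 'c' => DIFFER
  Position 3: 'b' vs 'b' => same
  Position 4: 'c' vs 'c' => same
Positions that differ: 2

2


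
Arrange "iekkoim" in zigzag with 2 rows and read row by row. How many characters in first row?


Zigzag "iekkoim" into 2 rows:
Placing characters:
  'i' => row 0
  'e' => row 1
  'k' => row 0
  'k' => row 1
  'o' => row 0
  'i' => row 1
  'm' => row 0
Rows:
  Row 0: "ikom"
  Row 1: "eki"
First row length: 4

4


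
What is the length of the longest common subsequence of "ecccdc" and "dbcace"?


LCS of "ecccdc" and "dbcace"
DP table:
           d    b    c    a    c    e
      0    0    0    0    0    0    0
  e   0    0    0    0    0    0    1
  c   0    0    0    1    1    1    1
  c   0    0    0    1    1    2    2
  c   0    0    0    1    1    2    2
  d   0    1    1    1    1    2    2
  c   0    1    1    2    2    2    2
LCS length = dp[6][6] = 2

2


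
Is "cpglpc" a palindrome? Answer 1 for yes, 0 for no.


Input: cpglpc
Reversed: cplgpc
  Compare pos 0 ('c') with pos 5 ('c'): match
  Compare pos 1 ('p') with pos 4 ('p'): match
  Compare pos 2 ('g') with pos 3 ('l'): MISMATCH
Result: not a palindrome

0


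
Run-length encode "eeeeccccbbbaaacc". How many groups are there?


Input: eeeeccccbbbaaacc
Scanning for consecutive runs:
  Group 1: 'e' x 4 (positions 0-3)
  Group 2: 'c' x 4 (positions 4-7)
  Group 3: 'b' x 3 (positions 8-10)
  Group 4: 'a' x 3 (positions 11-13)
  Group 5: 'c' x 2 (positions 14-15)
Total groups: 5

5


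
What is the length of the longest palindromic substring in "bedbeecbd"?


Input: "bedbeecbd"
Checking substrings for palindromes:
  [4:6] "ee" (len 2) => palindrome
Longest palindromic substring: "ee" with length 2

2


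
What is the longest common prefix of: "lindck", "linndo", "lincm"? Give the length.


Words: lindck, linndo, lincm
  Position 0: all 'l' => match
  Position 1: all 'i' => match
  Position 2: all 'n' => match
  Position 3: ('d', 'n', 'c') => mismatch, stop
LCP = "lin" (length 3)

3


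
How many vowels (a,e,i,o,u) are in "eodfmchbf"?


Input: eodfmchbf
Checking each character:
  'e' at position 0: vowel (running total: 1)
  'o' at position 1: vowel (running total: 2)
  'd' at position 2: consonant
  'f' at position 3: consonant
  'm' at position 4: consonant
  'c' at position 5: consonant
  'h' at position 6: consonant
  'b' at position 7: consonant
  'f' at position 8: consonant
Total vowels: 2

2


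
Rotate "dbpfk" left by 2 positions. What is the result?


Input: "dbpfk", rotate left by 2
First 2 characters: "db"
Remaining characters: "pfk"
Concatenate remaining + first: "pfk" + "db" = "pfkdb"

pfkdb


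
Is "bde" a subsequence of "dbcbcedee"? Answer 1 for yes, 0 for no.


Check if "bde" is a subsequence of "dbcbcedee"
Greedy scan:
  Position 0 ('d'): no match needed
  Position 1 ('b'): matches sub[0] = 'b'
  Position 2 ('c'): no match needed
  Position 3 ('b'): no match needed
  Position 4 ('c'): no match needed
  Position 5 ('e'): no match needed
  Position 6 ('d'): matches sub[1] = 'd'
  Position 7 ('e'): matches sub[2] = 'e'
  Position 8 ('e'): no match needed
All 3 characters matched => is a subsequence

1


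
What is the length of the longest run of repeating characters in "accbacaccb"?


Input: "accbacaccb"
Scanning for longest run:
  Position 1 ('c'): new char, reset run to 1
  Position 2 ('c'): continues run of 'c', length=2
  Position 3 ('b'): new char, reset run to 1
  Position 4 ('a'): new char, reset run to 1
  Position 5 ('c'): new char, reset run to 1
  Position 6 ('a'): new char, reset run to 1
  Position 7 ('c'): new char, reset run to 1
  Position 8 ('c'): continues run of 'c', length=2
  Position 9 ('b'): new char, reset run to 1
Longest run: 'c' with length 2

2


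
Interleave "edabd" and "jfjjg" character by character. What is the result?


Interleaving "edabd" and "jfjjg":
  Position 0: 'e' from first, 'j' from second => "ej"
  Position 1: 'd' from first, 'f' from second => "df"
  Position 2: 'a' from first, 'j' from second => "aj"
  Position 3: 'b' from first, 'j' from second => "bj"
  Position 4: 'd' from first, 'g' from second => "dg"
Result: ejdfajbjdg

ejdfajbjdg


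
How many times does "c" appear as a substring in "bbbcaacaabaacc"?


Searching for "c" in "bbbcaacaabaacc"
Scanning each position:
  Position 0: "b" => no
  Position 1: "b" => no
  Position 2: "b" => no
  Position 3: "c" => MATCH
  Position 4: "a" => no
  Position 5: "a" => no
  Position 6: "c" => MATCH
  Position 7: "a" => no
  Position 8: "a" => no
  Position 9: "b" => no
  Position 10: "a" => no
  Position 11: "a" => no
  Position 12: "c" => MATCH
  Position 13: "c" => MATCH
Total occurrences: 4

4


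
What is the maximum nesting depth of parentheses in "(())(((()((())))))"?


Input: "(())(((()((())))))"
Tracking depth:
  Position 0 '(': depth becomes 1
  Position 1 '(': depth becomes 2
  Position 2 ')': depth becomes 1
  Position 3 ')': depth becomes 0
  Position 4 '(': depth becomes 1
  Position 5 '(': depth becomes 2
  Position 6 '(': depth becomes 3
  Position 7 '(': depth becomes 4
  Position 8 ')': depth becomes 3
  Position 9 '(': depth becomes 4
  Position 10 '(': depth becomes 5
  Position 11 '(': depth becomes 6
  Position 12 ')': depth becomes 5
  Position 13 ')': depth becomes 4
  Position 14 ')': depth becomes 3
  Position 15 ')': depth becomes 2
  Position 16 ')': depth becomes 1
  Position 17 ')': depth becomes 0
Maximum depth reached: 6

6


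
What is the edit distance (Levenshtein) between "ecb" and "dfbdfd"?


Computing edit distance: "ecb" -> "dfbdfd"
DP table:
           d    f    b    d    f    d
      0    1    2    3    4    5    6
  e   1    1    2    3    4    5    6
  c   2    2    2    3    4    5    6
  b   3    3    3    2    3    4    5
Edit distance = dp[3][6] = 5

5


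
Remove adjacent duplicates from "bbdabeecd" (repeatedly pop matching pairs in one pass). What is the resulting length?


Input: bbdabeecd
Stack-based adjacent duplicate removal:
  Read 'b': push. Stack: b
  Read 'b': matches stack top 'b' => pop. Stack: (empty)
  Read 'd': push. Stack: d
  Read 'a': push. Stack: da
  Read 'b': push. Stack: dab
  Read 'e': push. Stack: dabe
  Read 'e': matches stack top 'e' => pop. Stack: dab
  Read 'c': push. Stack: dabc
  Read 'd': push. Stack: dabcd
Final stack: "dabcd" (length 5)

5


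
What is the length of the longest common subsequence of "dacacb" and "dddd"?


LCS of "dacacb" and "dddd"
DP table:
           d    d    d    d
      0    0    0    0    0
  d   0    1    1    1    1
  a   0    1    1    1    1
  c   0    1    1    1    1
  a   0    1    1    1    1
  c   0    1    1    1    1
  b   0    1    1    1    1
LCS length = dp[6][4] = 1

1


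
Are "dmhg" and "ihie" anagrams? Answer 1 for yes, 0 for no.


Strings: "dmhg", "ihie"
Sorted first:  dghm
Sorted second: ehii
Differ at position 0: 'd' vs 'e' => not anagrams

0


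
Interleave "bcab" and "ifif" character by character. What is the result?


Interleaving "bcab" and "ifif":
  Position 0: 'b' from first, 'i' from second => "bi"
  Position 1: 'c' from first, 'f' from second => "cf"
  Position 2: 'a' from first, 'i' from second => "ai"
  Position 3: 'b' from first, 'f' from second => "bf"
Result: bicfaibf

bicfaibf


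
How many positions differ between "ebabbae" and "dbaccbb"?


Comparing "ebabbae" and "dbaccbb" position by position:
  Position 0: 'e' vs 'd' => DIFFER
  Position 1: 'b' vs 'b' => same
  Position 2: 'a' vs 'a' => same
  Position 3: 'b' vs 'c' => DIFFER
  Position 4: 'b' vs 'c' => DIFFER
  Position 5: 'a' vs 'b' => DIFFER
  Position 6: 'e' vs 'b' => DIFFER
Positions that differ: 5

5


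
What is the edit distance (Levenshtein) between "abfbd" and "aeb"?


Computing edit distance: "abfbd" -> "aeb"
DP table:
           a    e    b
      0    1    2    3
  a   1    0    1    2
  b   2    1    1    1
  f   3    2    2    2
  b   4    3    3    2
  d   5    4    4    3
Edit distance = dp[5][3] = 3

3


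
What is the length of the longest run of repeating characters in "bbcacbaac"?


Input: "bbcacbaac"
Scanning for longest run:
  Position 1 ('b'): continues run of 'b', length=2
  Position 2 ('c'): new char, reset run to 1
  Position 3 ('a'): new char, reset run to 1
  Position 4 ('c'): new char, reset run to 1
  Position 5 ('b'): new char, reset run to 1
  Position 6 ('a'): new char, reset run to 1
  Position 7 ('a'): continues run of 'a', length=2
  Position 8 ('c'): new char, reset run to 1
Longest run: 'b' with length 2

2


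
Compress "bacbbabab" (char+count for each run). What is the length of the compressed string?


Input: bacbbabab
Runs:
  'b' x 1 => "b1"
  'a' x 1 => "a1"
  'c' x 1 => "c1"
  'b' x 2 => "b2"
  'a' x 1 => "a1"
  'b' x 1 => "b1"
  'a' x 1 => "a1"
  'b' x 1 => "b1"
Compressed: "b1a1c1b2a1b1a1b1"
Compressed length: 16

16


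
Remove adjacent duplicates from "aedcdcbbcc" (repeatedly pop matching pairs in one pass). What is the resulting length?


Input: aedcdcbbcc
Stack-based adjacent duplicate removal:
  Read 'a': push. Stack: a
  Read 'e': push. Stack: ae
  Read 'd': push. Stack: aed
  Read 'c': push. Stack: aedc
  Read 'd': push. Stack: aedcd
  Read 'c': push. Stack: aedcdc
  Read 'b': push. Stack: aedcdcb
  Read 'b': matches stack top 'b' => pop. Stack: aedcdc
  Read 'c': matches stack top 'c' => pop. Stack: aedcd
  Read 'c': push. Stack: aedcdc
Final stack: "aedcdc" (length 6)

6


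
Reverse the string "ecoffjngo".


Input: ecoffjngo
Reading characters right to left:
  Position 8: 'o'
  Position 7: 'g'
  Position 6: 'n'
  Position 5: 'j'
  Position 4: 'f'
  Position 3: 'f'
  Position 2: 'o'
  Position 1: 'c'
  Position 0: 'e'
Reversed: ognjffoce

ognjffoce


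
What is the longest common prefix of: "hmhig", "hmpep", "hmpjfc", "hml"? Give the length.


Words: hmhig, hmpep, hmpjfc, hml
  Position 0: all 'h' => match
  Position 1: all 'm' => match
  Position 2: ('h', 'p', 'p', 'l') => mismatch, stop
LCP = "hm" (length 2)

2


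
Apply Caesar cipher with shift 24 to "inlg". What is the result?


Caesar cipher: shift "inlg" by 24
  'i' (pos 8) + 24 = pos 6 = 'g'
  'n' (pos 13) + 24 = pos 11 = 'l'
  'l' (pos 11) + 24 = pos 9 = 'j'
  'g' (pos 6) + 24 = pos 4 = 'e'
Result: glje

glje


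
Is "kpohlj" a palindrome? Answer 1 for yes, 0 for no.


Input: kpohlj
Reversed: jlhopk
  Compare pos 0 ('k') with pos 5 ('j'): MISMATCH
  Compare pos 1 ('p') with pos 4 ('l'): MISMATCH
  Compare pos 2 ('o') with pos 3 ('h'): MISMATCH
Result: not a palindrome

0


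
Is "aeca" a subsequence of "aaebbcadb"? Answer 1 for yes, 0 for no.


Check if "aeca" is a subsequence of "aaebbcadb"
Greedy scan:
  Position 0 ('a'): matches sub[0] = 'a'
  Position 1 ('a'): no match needed
  Position 2 ('e'): matches sub[1] = 'e'
  Position 3 ('b'): no match needed
  Position 4 ('b'): no match needed
  Position 5 ('c'): matches sub[2] = 'c'
  Position 6 ('a'): matches sub[3] = 'a'
  Position 7 ('d'): no match needed
  Position 8 ('b'): no match needed
All 4 characters matched => is a subsequence

1


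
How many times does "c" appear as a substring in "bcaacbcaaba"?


Searching for "c" in "bcaacbcaaba"
Scanning each position:
  Position 0: "b" => no
  Position 1: "c" => MATCH
  Position 2: "a" => no
  Position 3: "a" => no
  Position 4: "c" => MATCH
  Position 5: "b" => no
  Position 6: "c" => MATCH
  Position 7: "a" => no
  Position 8: "a" => no
  Position 9: "b" => no
  Position 10: "a" => no
Total occurrences: 3

3


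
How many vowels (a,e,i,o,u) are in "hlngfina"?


Input: hlngfina
Checking each character:
  'h' at position 0: consonant
  'l' at position 1: consonant
  'n' at position 2: consonant
  'g' at position 3: consonant
  'f' at position 4: consonant
  'i' at position 5: vowel (running total: 1)
  'n' at position 6: consonant
  'a' at position 7: vowel (running total: 2)
Total vowels: 2

2


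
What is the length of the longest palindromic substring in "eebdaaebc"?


Input: "eebdaaebc"
Checking substrings for palindromes:
  [0:2] "ee" (len 2) => palindrome
  [4:6] "aa" (len 2) => palindrome
Longest palindromic substring: "ee" with length 2

2


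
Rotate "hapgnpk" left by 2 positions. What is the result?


Input: "hapgnpk", rotate left by 2
First 2 characters: "ha"
Remaining characters: "pgnpk"
Concatenate remaining + first: "pgnpk" + "ha" = "pgnpkha"

pgnpkha


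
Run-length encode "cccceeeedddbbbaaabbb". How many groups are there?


Input: cccceeeedddbbbaaabbb
Scanning for consecutive runs:
  Group 1: 'c' x 4 (positions 0-3)
  Group 2: 'e' x 4 (positions 4-7)
  Group 3: 'd' x 3 (positions 8-10)
  Group 4: 'b' x 3 (positions 11-13)
  Group 5: 'a' x 3 (positions 14-16)
  Group 6: 'b' x 3 (positions 17-19)
Total groups: 6

6


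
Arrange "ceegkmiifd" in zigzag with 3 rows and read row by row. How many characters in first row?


Zigzag "ceegkmiifd" into 3 rows:
Placing characters:
  'c' => row 0
  'e' => row 1
  'e' => row 2
  'g' => row 1
  'k' => row 0
  'm' => row 1
  'i' => row 2
  'i' => row 1
  'f' => row 0
  'd' => row 1
Rows:
  Row 0: "ckf"
  Row 1: "egmid"
  Row 2: "ei"
First row length: 3

3


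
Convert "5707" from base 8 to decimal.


Input: "5707" in base 8
Positional expansion:
  Digit '5' (value 5) x 8^3 = 2560
  Digit '7' (value 7) x 8^2 = 448
  Digit '0' (value 0) x 8^1 = 0
  Digit '7' (value 7) x 8^0 = 7
Sum = 3015

3015


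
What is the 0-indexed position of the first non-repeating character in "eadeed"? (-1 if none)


Input: eadeed
Character frequencies:
  'a': 1
  'd': 2
  'e': 3
Scanning left to right for freq == 1:
  Position 0 ('e'): freq=3, skip
  Position 1 ('a'): unique! => answer = 1

1


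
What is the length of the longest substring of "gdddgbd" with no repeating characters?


Input: "gdddgbd"
Sliding window (track last position of each char):
  Position 0 ('g'): window [0,0] length 1 -- new best
  Position 1 ('d'): window [0,1] length 2 -- new best
  Position 2 ('d'): repeat (last at 1), move window start to 2
  Position 2 ('d'): window [2,2] length 1
  Position 3 ('d'): repeat (last at 2), move window start to 3
  Position 3 ('d'): window [3,3] length 1
  Position 4 ('g'): window [3,4] length 2
  Position 5 ('b'): window [3,5] length 3 -- new best
  Position 6 ('d'): repeat (last at 3), move window start to 4
  Position 6 ('d'): window [4,6] length 3
Longest substring with no repeats: "dgb" with length 3

3


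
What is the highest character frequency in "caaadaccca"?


Input: caaadaccca
Character counts:
  'a': 5
  'c': 4
  'd': 1
Maximum frequency: 5

5


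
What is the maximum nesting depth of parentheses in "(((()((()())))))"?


Input: "(((()((()())))))"
Tracking depth:
  Position 0 '(': depth becomes 1
  Position 1 '(': depth becomes 2
  Position 2 '(': depth becomes 3
  Position 3 '(': depth becomes 4
  Position 4 ')': depth becomes 3
  Position 5 '(': depth becomes 4
  Position 6 '(': depth becomes 5
  Position 7 '(': depth becomes 6
  Position 8 ')': depth becomes 5
  Position 9 '(': depth becomes 6
  Position 10 ')': depth becomes 5
  Position 11 ')': depth becomes 4
  Position 12 ')': depth becomes 3
  Position 13 ')': depth becomes 2
  Position 14 ')': depth becomes 1
  Position 15 ')': depth becomes 0
Maximum depth reached: 6

6


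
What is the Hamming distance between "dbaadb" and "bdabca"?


Comparing "dbaadb" and "bdabca" position by position:
  Position 0: 'd' vs 'b' => differ
  Position 1: 'b' vs 'd' => differ
  Position 2: 'a' vs 'a' => same
  Position 3: 'a' vs 'b' => differ
  Position 4: 'd' vs 'c' => differ
  Position 5: 'b' vs 'a' => differ
Total differences (Hamming distance): 5

5


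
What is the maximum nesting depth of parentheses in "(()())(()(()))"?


Input: "(()())(()(()))"
Tracking depth:
  Position 0 '(': depth becomes 1
  Position 1 '(': depth becomes 2
  Position 2 ')': depth becomes 1
  Position 3 '(': depth becomes 2
  Position 4 ')': depth becomes 1
  Position 5 ')': depth becomes 0
  Position 6 '(': depth becomes 1
  Position 7 '(': depth becomes 2
  Position 8 ')': depth becomes 1
  Position 9 '(': depth becomes 2
  Position 10 '(': depth becomes 3
  Position 11 ')': depth becomes 2
  Position 12 ')': depth becomes 1
  Position 13 ')': depth becomes 0
Maximum depth reached: 3

3


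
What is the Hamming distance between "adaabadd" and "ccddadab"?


Comparing "adaabadd" and "ccddadab" position by position:
  Position 0: 'a' vs 'c' => differ
  Position 1: 'd' vs 'c' => differ
  Position 2: 'a' vs 'd' => differ
  Position 3: 'a' vs 'd' => differ
  Position 4: 'b' vs 'a' => differ
  Position 5: 'a' vs 'd' => differ
  Position 6: 'd' vs 'a' => differ
  Position 7: 'd' vs 'b' => differ
Total differences (Hamming distance): 8

8


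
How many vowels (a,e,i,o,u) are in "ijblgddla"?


Input: ijblgddla
Checking each character:
  'i' at position 0: vowel (running total: 1)
  'j' at position 1: consonant
  'b' at position 2: consonant
  'l' at position 3: consonant
  'g' at position 4: consonant
  'd' at position 5: consonant
  'd' at position 6: consonant
  'l' at position 7: consonant
  'a' at position 8: vowel (running total: 2)
Total vowels: 2

2


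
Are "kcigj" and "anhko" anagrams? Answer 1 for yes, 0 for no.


Strings: "kcigj", "anhko"
Sorted first:  cgijk
Sorted second: ahkno
Differ at position 0: 'c' vs 'a' => not anagrams

0


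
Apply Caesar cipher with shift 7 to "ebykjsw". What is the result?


Caesar cipher: shift "ebykjsw" by 7
  'e' (pos 4) + 7 = pos 11 = 'l'
  'b' (pos 1) + 7 = pos 8 = 'i'
  'y' (pos 24) + 7 = pos 5 = 'f'
  'k' (pos 10) + 7 = pos 17 = 'r'
  'j' (pos 9) + 7 = pos 16 = 'q'
  's' (pos 18) + 7 = pos 25 = 'z'
  'w' (pos 22) + 7 = pos 3 = 'd'
Result: lifrqzd

lifrqzd


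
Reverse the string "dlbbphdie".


Input: dlbbphdie
Reading characters right to left:
  Position 8: 'e'
  Position 7: 'i'
  Position 6: 'd'
  Position 5: 'h'
  Position 4: 'p'
  Position 3: 'b'
  Position 2: 'b'
  Position 1: 'l'
  Position 0: 'd'
Reversed: eidhpbbld

eidhpbbld


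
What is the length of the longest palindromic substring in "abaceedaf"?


Input: "abaceedaf"
Checking substrings for palindromes:
  [0:3] "aba" (len 3) => palindrome
  [4:6] "ee" (len 2) => palindrome
Longest palindromic substring: "aba" with length 3

3


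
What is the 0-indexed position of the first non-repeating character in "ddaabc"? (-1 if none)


Input: ddaabc
Character frequencies:
  'a': 2
  'b': 1
  'c': 1
  'd': 2
Scanning left to right for freq == 1:
  Position 0 ('d'): freq=2, skip
  Position 1 ('d'): freq=2, skip
  Position 2 ('a'): freq=2, skip
  Position 3 ('a'): freq=2, skip
  Position 4 ('b'): unique! => answer = 4

4


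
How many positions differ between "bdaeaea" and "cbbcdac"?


Comparing "bdaeaea" and "cbbcdac" position by position:
  Position 0: 'b' vs 'c' => DIFFER
  Position 1: 'd' vs 'b' => DIFFER
  Position 2: 'a' vs 'b' => DIFFER
  Position 3: 'e' vs 'c' => DIFFER
  Position 4: 'a' vs 'd' => DIFFER
  Position 5: 'e' vs 'a' => DIFFER
  Position 6: 'a' vs 'c' => DIFFER
Positions that differ: 7

7


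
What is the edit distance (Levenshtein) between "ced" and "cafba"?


Computing edit distance: "ced" -> "cafba"
DP table:
           c    a    f    b    a
      0    1    2    3    4    5
  c   1    0    1    2    3    4
  e   2    1    1    2    3    4
  d   3    2    2    2    3    4
Edit distance = dp[3][5] = 4

4


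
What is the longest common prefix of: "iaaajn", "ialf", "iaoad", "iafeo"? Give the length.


Words: iaaajn, ialf, iaoad, iafeo
  Position 0: all 'i' => match
  Position 1: all 'a' => match
  Position 2: ('a', 'l', 'o', 'f') => mismatch, stop
LCP = "ia" (length 2)

2


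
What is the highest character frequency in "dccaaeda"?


Input: dccaaeda
Character counts:
  'a': 3
  'c': 2
  'd': 2
  'e': 1
Maximum frequency: 3

3


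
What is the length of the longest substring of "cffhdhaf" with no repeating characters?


Input: "cffhdhaf"
Sliding window (track last position of each char):
  Position 0 ('c'): window [0,0] length 1 -- new best
  Position 1 ('f'): window [0,1] length 2 -- new best
  Position 2 ('f'): repeat (last at 1), move window start to 2
  Position 2 ('f'): window [2,2] length 1
  Position 3 ('h'): window [2,3] length 2
  Position 4 ('d'): window [2,4] length 3 -- new best
  Position 5 ('h'): repeat (last at 3), move window start to 4
  Position 5 ('h'): window [4,5] length 2
  Position 6 ('a'): window [4,6] length 3
  Position 7 ('f'): window [4,7] length 4 -- new best
Longest substring with no repeats: "dhaf" with length 4

4


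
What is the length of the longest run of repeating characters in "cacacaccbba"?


Input: "cacacaccbba"
Scanning for longest run:
  Position 1 ('a'): new char, reset run to 1
  Position 2 ('c'): new char, reset run to 1
  Position 3 ('a'): new char, reset run to 1
  Position 4 ('c'): new char, reset run to 1
  Position 5 ('a'): new char, reset run to 1
  Position 6 ('c'): new char, reset run to 1
  Position 7 ('c'): continues run of 'c', length=2
  Position 8 ('b'): new char, reset run to 1
  Position 9 ('b'): continues run of 'b', length=2
  Position 10 ('a'): new char, reset run to 1
Longest run: 'c' with length 2

2


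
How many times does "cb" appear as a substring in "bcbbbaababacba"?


Searching for "cb" in "bcbbbaababacba"
Scanning each position:
  Position 0: "bc" => no
  Position 1: "cb" => MATCH
  Position 2: "bb" => no
  Position 3: "bb" => no
  Position 4: "ba" => no
  Position 5: "aa" => no
  Position 6: "ab" => no
  Position 7: "ba" => no
  Position 8: "ab" => no
  Position 9: "ba" => no
  Position 10: "ac" => no
  Position 11: "cb" => MATCH
  Position 12: "ba" => no
Total occurrences: 2

2


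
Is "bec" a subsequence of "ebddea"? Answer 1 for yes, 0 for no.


Check if "bec" is a subsequence of "ebddea"
Greedy scan:
  Position 0 ('e'): no match needed
  Position 1 ('b'): matches sub[0] = 'b'
  Position 2 ('d'): no match needed
  Position 3 ('d'): no match needed
  Position 4 ('e'): matches sub[1] = 'e'
  Position 5 ('a'): no match needed
Only matched 2/3 characters => not a subsequence

0


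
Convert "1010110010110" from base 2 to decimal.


Input: "1010110010110" in base 2
Positional expansion:
  Digit '1' (value 1) x 2^12 = 4096
  Digit '0' (value 0) x 2^11 = 0
  Digit '1' (value 1) x 2^10 = 1024
  Digit '0' (value 0) x 2^9 = 0
  Digit '1' (value 1) x 2^8 = 256
  Digit '1' (value 1) x 2^7 = 128
  Digit '0' (value 0) x 2^6 = 0
  Digit '0' (value 0) x 2^5 = 0
  Digit '1' (value 1) x 2^4 = 16
  Digit '0' (value 0) x 2^3 = 0
  Digit '1' (value 1) x 2^2 = 4
  Digit '1' (value 1) x 2^1 = 2
  Digit '0' (value 0) x 2^0 = 0
Sum = 5526

5526


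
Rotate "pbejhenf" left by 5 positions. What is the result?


Input: "pbejhenf", rotate left by 5
First 5 characters: "pbejh"
Remaining characters: "enf"
Concatenate remaining + first: "enf" + "pbejh" = "enfpbejh"

enfpbejh


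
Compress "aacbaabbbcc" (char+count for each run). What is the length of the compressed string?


Input: aacbaabbbcc
Runs:
  'a' x 2 => "a2"
  'c' x 1 => "c1"
  'b' x 1 => "b1"
  'a' x 2 => "a2"
  'b' x 3 => "b3"
  'c' x 2 => "c2"
Compressed: "a2c1b1a2b3c2"
Compressed length: 12

12


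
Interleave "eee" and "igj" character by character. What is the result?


Interleaving "eee" and "igj":
  Position 0: 'e' from first, 'i' from second => "ei"
  Position 1: 'e' from first, 'g' from second => "eg"
  Position 2: 'e' from first, 'j' from second => "ej"
Result: eiegej

eiegej


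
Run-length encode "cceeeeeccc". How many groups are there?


Input: cceeeeeccc
Scanning for consecutive runs:
  Group 1: 'c' x 2 (positions 0-1)
  Group 2: 'e' x 5 (positions 2-6)
  Group 3: 'c' x 3 (positions 7-9)
Total groups: 3

3


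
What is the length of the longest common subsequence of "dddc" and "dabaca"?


LCS of "dddc" and "dabaca"
DP table:
           d    a    b    a    c    a
      0    0    0    0    0    0    0
  d   0    1    1    1    1    1    1
  d   0    1    1    1    1    1    1
  d   0    1    1    1    1    1    1
  c   0    1    1    1    1    2    2
LCS length = dp[4][6] = 2

2


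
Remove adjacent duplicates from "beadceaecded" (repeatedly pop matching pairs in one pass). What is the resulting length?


Input: beadceaecded
Stack-based adjacent duplicate removal:
  Read 'b': push. Stack: b
  Read 'e': push. Stack: be
  Read 'a': push. Stack: bea
  Read 'd': push. Stack: bead
  Read 'c': push. Stack: beadc
  Read 'e': push. Stack: beadce
  Read 'a': push. Stack: beadcea
  Read 'e': push. Stack: beadceae
  Read 'c': push. Stack: beadceaec
  Read 'd': push. Stack: beadceaecd
  Read 'e': push. Stack: beadceaecde
  Read 'd': push. Stack: beadceaecded
Final stack: "beadceaecded" (length 12)

12


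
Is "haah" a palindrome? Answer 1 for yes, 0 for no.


Input: haah
Reversed: haah
  Compare pos 0 ('h') with pos 3 ('h'): match
  Compare pos 1 ('a') with pos 2 ('a'): match
Result: palindrome

1


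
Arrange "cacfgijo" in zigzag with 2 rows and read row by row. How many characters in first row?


Zigzag "cacfgijo" into 2 rows:
Placing characters:
  'c' => row 0
  'a' => row 1
  'c' => row 0
  'f' => row 1
  'g' => row 0
  'i' => row 1
  'j' => row 0
  'o' => row 1
Rows:
  Row 0: "ccgj"
  Row 1: "afio"
First row length: 4

4


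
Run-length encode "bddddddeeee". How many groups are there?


Input: bddddddeeee
Scanning for consecutive runs:
  Group 1: 'b' x 1 (positions 0-0)
  Group 2: 'd' x 6 (positions 1-6)
  Group 3: 'e' x 4 (positions 7-10)
Total groups: 3

3


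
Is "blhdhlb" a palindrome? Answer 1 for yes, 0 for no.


Input: blhdhlb
Reversed: blhdhlb
  Compare pos 0 ('b') with pos 6 ('b'): match
  Compare pos 1 ('l') with pos 5 ('l'): match
  Compare pos 2 ('h') with pos 4 ('h'): match
Result: palindrome

1


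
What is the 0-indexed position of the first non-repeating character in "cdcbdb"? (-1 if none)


Input: cdcbdb
Character frequencies:
  'b': 2
  'c': 2
  'd': 2
Scanning left to right for freq == 1:
  Position 0 ('c'): freq=2, skip
  Position 1 ('d'): freq=2, skip
  Position 2 ('c'): freq=2, skip
  Position 3 ('b'): freq=2, skip
  Position 4 ('d'): freq=2, skip
  Position 5 ('b'): freq=2, skip
  No unique character found => answer = -1

-1


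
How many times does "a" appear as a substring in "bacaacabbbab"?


Searching for "a" in "bacaacabbbab"
Scanning each position:
  Position 0: "b" => no
  Position 1: "a" => MATCH
  Position 2: "c" => no
  Position 3: "a" => MATCH
  Position 4: "a" => MATCH
  Position 5: "c" => no
  Position 6: "a" => MATCH
  Position 7: "b" => no
  Position 8: "b" => no
  Position 9: "b" => no
  Position 10: "a" => MATCH
  Position 11: "b" => no
Total occurrences: 5

5


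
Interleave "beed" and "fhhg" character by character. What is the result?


Interleaving "beed" and "fhhg":
  Position 0: 'b' from first, 'f' from second => "bf"
  Position 1: 'e' from first, 'h' from second => "eh"
  Position 2: 'e' from first, 'h' from second => "eh"
  Position 3: 'd' from first, 'g' from second => "dg"
Result: bfehehdg

bfehehdg


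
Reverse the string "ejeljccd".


Input: ejeljccd
Reading characters right to left:
  Position 7: 'd'
  Position 6: 'c'
  Position 5: 'c'
  Position 4: 'j'
  Position 3: 'l'
  Position 2: 'e'
  Position 1: 'j'
  Position 0: 'e'
Reversed: dccjleje

dccjleje


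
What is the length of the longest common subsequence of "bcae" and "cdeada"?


LCS of "bcae" and "cdeada"
DP table:
           c    d    e    a    d    a
      0    0    0    0    0    0    0
  b   0    0    0    0    0    0    0
  c   0    1    1    1    1    1    1
  a   0    1    1    1    2    2    2
  e   0    1    1    2    2    2    2
LCS length = dp[4][6] = 2

2


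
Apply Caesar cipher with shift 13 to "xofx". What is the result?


Caesar cipher: shift "xofx" by 13
  'x' (pos 23) + 13 = pos 10 = 'k'
  'o' (pos 14) + 13 = pos 1 = 'b'
  'f' (pos 5) + 13 = pos 18 = 's'
  'x' (pos 23) + 13 = pos 10 = 'k'
Result: kbsk

kbsk


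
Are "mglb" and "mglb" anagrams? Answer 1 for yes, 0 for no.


Strings: "mglb", "mglb"
Sorted first:  bglm
Sorted second: bglm
Sorted forms match => anagrams

1


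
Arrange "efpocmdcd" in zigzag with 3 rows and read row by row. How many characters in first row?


Zigzag "efpocmdcd" into 3 rows:
Placing characters:
  'e' => row 0
  'f' => row 1
  'p' => row 2
  'o' => row 1
  'c' => row 0
  'm' => row 1
  'd' => row 2
  'c' => row 1
  'd' => row 0
Rows:
  Row 0: "ecd"
  Row 1: "fomc"
  Row 2: "pd"
First row length: 3

3


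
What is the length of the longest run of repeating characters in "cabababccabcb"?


Input: "cabababccabcb"
Scanning for longest run:
  Position 1 ('a'): new char, reset run to 1
  Position 2 ('b'): new char, reset run to 1
  Position 3 ('a'): new char, reset run to 1
  Position 4 ('b'): new char, reset run to 1
  Position 5 ('a'): new char, reset run to 1
  Position 6 ('b'): new char, reset run to 1
  Position 7 ('c'): new char, reset run to 1
  Position 8 ('c'): continues run of 'c', length=2
  Position 9 ('a'): new char, reset run to 1
  Position 10 ('b'): new char, reset run to 1
  Position 11 ('c'): new char, reset run to 1
  Position 12 ('b'): new char, reset run to 1
Longest run: 'c' with length 2

2


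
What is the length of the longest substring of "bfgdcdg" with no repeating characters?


Input: "bfgdcdg"
Sliding window (track last position of each char):
  Position 0 ('b'): window [0,0] length 1 -- new best
  Position 1 ('f'): window [0,1] length 2 -- new best
  Position 2 ('g'): window [0,2] length 3 -- new best
  Position 3 ('d'): window [0,3] length 4 -- new best
  Position 4 ('c'): window [0,4] length 5 -- new best
  Position 5 ('d'): repeat (last at 3), move window start to 4
  Position 5 ('d'): window [4,5] length 2
  Position 6 ('g'): window [4,6] length 3
Longest substring with no repeats: "bfgdc" with length 5

5


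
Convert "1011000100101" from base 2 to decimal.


Input: "1011000100101" in base 2
Positional expansion:
  Digit '1' (value 1) x 2^12 = 4096
  Digit '0' (value 0) x 2^11 = 0
  Digit '1' (value 1) x 2^10 = 1024
  Digit '1' (value 1) x 2^9 = 512
  Digit '0' (value 0) x 2^8 = 0
  Digit '0' (value 0) x 2^7 = 0
  Digit '0' (value 0) x 2^6 = 0
  Digit '1' (value 1) x 2^5 = 32
  Digit '0' (value 0) x 2^4 = 0
  Digit '0' (value 0) x 2^3 = 0
  Digit '1' (value 1) x 2^2 = 4
  Digit '0' (value 0) x 2^1 = 0
  Digit '1' (value 1) x 2^0 = 1
Sum = 5669

5669


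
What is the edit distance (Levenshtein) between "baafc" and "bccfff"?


Computing edit distance: "baafc" -> "bccfff"
DP table:
           b    c    c    f    f    f
      0    1    2    3    4    5    6
  b   1    0    1    2    3    4    5
  a   2    1    1    2    3    4    5
  a   3    2    2    2    3    4    5
  f   4    3    3    3    2    3    4
  c   5    4    3    3    3    3    4
Edit distance = dp[5][6] = 4

4


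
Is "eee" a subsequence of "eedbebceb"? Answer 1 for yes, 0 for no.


Check if "eee" is a subsequence of "eedbebceb"
Greedy scan:
  Position 0 ('e'): matches sub[0] = 'e'
  Position 1 ('e'): matches sub[1] = 'e'
  Position 2 ('d'): no match needed
  Position 3 ('b'): no match needed
  Position 4 ('e'): matches sub[2] = 'e'
  Position 5 ('b'): no match needed
  Position 6 ('c'): no match needed
  Position 7 ('e'): no match needed
  Position 8 ('b'): no match needed
All 3 characters matched => is a subsequence

1
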